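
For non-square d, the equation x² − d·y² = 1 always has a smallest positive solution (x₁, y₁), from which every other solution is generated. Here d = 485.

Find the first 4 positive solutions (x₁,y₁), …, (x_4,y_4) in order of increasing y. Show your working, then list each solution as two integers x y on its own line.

969 44
1877921 85272
3639409929 165257092
7053174564481 320268159024

[22; 44] for √485; ℓ=1 ⇒ convergent index 1
step 0: (22, 1)  from 22·(1,0) + (0,1)
step 1: (969, 44)  from 44·(22,1) + (1,0)
fundamental: x₁=969, y₁=44  (since 938961 − 485·1936 = 1)
n=2: (969,44)∘(969,44) = (969·969+485·44·44, 969·44+44·969) = (1877921,85272)
n=3: (1877921,85272)∘(969,44) = (969·1877921+485·44·85272, 969·85272+44·1877921) = (3639409929,165257092)
n=4: (3639409929,165257092)∘(969,44) = (969·3639409929+485·44·165257092, 969·165257092+44·3639409929) = (7053174564481,320268159024)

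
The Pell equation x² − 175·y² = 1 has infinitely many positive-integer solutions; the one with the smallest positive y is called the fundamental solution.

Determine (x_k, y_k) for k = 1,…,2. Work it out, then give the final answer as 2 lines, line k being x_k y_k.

2024 153
8193151 619344

√175 = [13; 4,2,1,2,4,26, …], period ℓ=6 (even) → k=5
step 0: (13, 1)  from 13·(1,0) + (0,1)
…
step 3: (172, 13)  from 1·(119,9) + (53,4)
step 4: (463, 35)  from 2·(172,13) + (119,9)
step 5: (2024, 153)  from 4·(463,35) + (172,13)
(x₁, y₁) = (2024, 153);  2024² − 175·153² = 1 ✓
(x_2, y_2) = (2024·2024 + 175·153·153, 2024·153 + 153·2024) = (8193151, 619344)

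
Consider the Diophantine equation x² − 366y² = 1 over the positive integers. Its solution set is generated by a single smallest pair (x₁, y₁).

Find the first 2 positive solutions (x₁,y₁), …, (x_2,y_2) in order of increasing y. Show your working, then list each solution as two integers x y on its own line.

907925 47458
1648655611249 86176609300

√366 = [19; 7,1,1,1,2,12,2,1,1,1,7,38, …], period ℓ=12 (even) → k=11
step 0: (19, 1)  from 19·(1,0) + (0,1)
step 1: (134, 7)  from 7·(19,1) + (1,0)
…
step 5: (1167, 61)  from 2·(440,23) + (287,15)
…
step 10: (119053, 6223)  from 1·(74554,3897) + (44499,2326)
step 11: (907925, 47458)  from 7·(119053,6223) + (74554,3897)
→ (907925, 47458).  Check: 907925²=824327805625, 366·47458²=824327805624, difference 1.
(x_2, y_2) = (907925·907925 + 366·47458·47458, 907925·47458 + 47458·907925) = (1648655611249, 86176609300)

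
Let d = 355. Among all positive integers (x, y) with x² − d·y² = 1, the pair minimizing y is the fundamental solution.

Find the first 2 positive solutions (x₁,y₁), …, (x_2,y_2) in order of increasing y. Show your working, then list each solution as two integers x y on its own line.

954809 50676
1823320452961 96771801768

d=355: √d = [18; 1,5,3,3,1,6,1,3,3,5,1,36] (ℓ=12, even), read p_11/q_11
step 0: (18, 1)  from 18·(1,0) + (0,1)
step 1: (19, 1)  from 1·(18,1) + (1,0)
…
step 6: (10457, 555)  from 6·(1545,82) + (1187,63)
…
step 10: (803418, 42641)  from 5·(151391,8035) + (46463,2466)
step 11: (954809, 50676)  from 1·(803418,42641) + (151391,8035)
fundamental: x₁=954809, y₁=50676  (since 911660226481 − 355·2568056976 = 1)
k=2:  x_2 = 954809·954809+355·50676·50676 = 1823320452961,  y_2 = 954809·50676+50676·954809 = 96771801768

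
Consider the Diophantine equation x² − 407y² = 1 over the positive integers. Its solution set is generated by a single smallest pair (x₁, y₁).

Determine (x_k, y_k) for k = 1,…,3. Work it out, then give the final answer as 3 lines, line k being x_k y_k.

√407 → a₀=20, period (5,1,2,1,5,40); ℓ=6 even so k=5
i=0: a=20 ⇒ p=20, q=1
i=1: a=5 ⇒ p=101, q=5
i=2: a=1 ⇒ p=121, q=6
i=3: a=2 ⇒ p=343, q=17
i=4: a=1 ⇒ p=464, q=23
i=5: a=5 ⇒ p=2663, q=132
fundamental: x₁=2663, y₁=132  (since 7091569 − 407·17424 = 1)
(2663+132√407)^2 = 14183137 + 703032√407
(2663+132√407)^3 = 75539384999 + 3744348300√407

2663 132
14183137 703032
75539384999 3744348300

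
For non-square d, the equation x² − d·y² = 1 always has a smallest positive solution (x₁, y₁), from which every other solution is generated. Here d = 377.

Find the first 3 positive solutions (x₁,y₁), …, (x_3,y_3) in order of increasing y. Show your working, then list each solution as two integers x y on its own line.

√377 → a₀=19, period (2,2,2,38); ℓ=4 even so k=3
k=0  a_k=19  p_k/q_k = 19/1
…
k=2  a_k=2  p_k/q_k = 97/5
k=3  a_k=2  p_k/q_k = 233/12
fundamental: x₁=233, y₁=12  (since 54289 − 377·144 = 1)
n=2: (233,12)∘(233,12) = (233·233+377·12·12, 233·12+12·233) = (108577,5592)
n=3: (108577,5592)∘(233,12) = (233·108577+377·12·5592, 233·5592+12·108577) = (50596649,2605860)

233 12
108577 5592
50596649 2605860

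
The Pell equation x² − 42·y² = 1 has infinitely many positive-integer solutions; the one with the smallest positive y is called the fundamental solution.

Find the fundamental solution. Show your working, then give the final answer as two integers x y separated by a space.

13 2

[6; 2,12] for √42; ℓ=2 ⇒ convergent index 1
a_0=6:  p_0=6·1+0=6,  q_0=6·0+1=1
a_1=2:  p_1=2·6+1=13,  q_1=2·1+0=2
→ (13, 2).  Check: 13²=169, 42·2²=168, difference 1.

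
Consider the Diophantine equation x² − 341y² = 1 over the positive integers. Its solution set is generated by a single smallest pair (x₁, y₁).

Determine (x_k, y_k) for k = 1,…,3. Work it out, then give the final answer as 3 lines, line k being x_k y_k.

10626551 575460
225847172311201 12230310076920
4799952989541519968951 259932027556408030380

d=341: √d = [18; 2,6,1,8,2,…,6,2,36] (ℓ=14, even), read p_13/q_13
step 0: (18, 1)  from 18·(1,0) + (0,1)
…
step 3: (277, 15)  from 1·(240,13) + (37,2)
…
step 7: (20479, 1109)  from 2·(7645,414) + (5189,281)
…
step 9: (76727, 4155)  from 2·(28124,1523) + (20479,1109)
…
step 12: (4953942, 268271)  from 6·(718667,38918) + (641940,34763)
step 13: (10626551, 575460)  from 2·(4953942,268271) + (718667,38918)
fundamental: x₁=10626551, y₁=575460  (since 112923586155601 − 341·331154211600 = 1)
k=2:  x_2 = 10626551·10626551+341·575460·575460 = 225847172311201,  y_2 = 10626551·575460+575460·10626551 = 12230310076920
k=3:  x_3 = 10626551·225847172311201+341·575460·12230310076920 = 4799952989541519968951,  y_3 = 10626551·12230310076920+575460·225847172311201 = 259932027556408030380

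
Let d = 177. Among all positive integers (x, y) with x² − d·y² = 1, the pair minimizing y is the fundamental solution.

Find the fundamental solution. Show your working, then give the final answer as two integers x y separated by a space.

62423 4692

√177 → a₀=13, period (3,3,2,8,2,3,3,26); ℓ=8 even so k=7
a_0=13:  p_0=13·1+0=13,  q_0=13·0+1=1
…
a_2=3:  p_2=3·40+13=133,  q_2=3·3+1=10
a_3=2:  p_3=2·133+40=306,  q_3=2·10+3=23
a_4=8:  p_4=8·306+133=2581,  q_4=8·23+10=194
a_5=2:  p_5=2·2581+306=5468,  q_5=2·194+23=411
a_6=3:  p_6=3·5468+2581=18985,  q_6=3·411+194=1427
a_7=3:  p_7=3·18985+5468=62423,  q_7=3·1427+411=4692
(x₁, y₁) = (62423, 4692);  62423² − 177·4692² = 1 ✓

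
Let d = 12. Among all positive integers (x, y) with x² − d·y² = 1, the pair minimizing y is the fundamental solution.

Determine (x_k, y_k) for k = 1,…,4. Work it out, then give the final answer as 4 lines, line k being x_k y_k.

7 2
97 28
1351 390
18817 5432

√12 = [3; 2,6, …], period ℓ=2 (even) → k=1
step 0: (3, 1)  from 3·(1,0) + (0,1)
step 1: (7, 2)  from 2·(3,1) + (1,0)
→ (7, 2).  Check: 7²=49, 12·2²=48, difference 1.
(x_2, y_2) = (7·7 + 12·2·2, 7·2 + 2·7) = (97, 28)
(x_3, y_3) = (7·97 + 12·2·28, 7·28 + 2·97) = (1351, 390)
(x_4, y_4) = (7·1351 + 12·2·390, 7·390 + 2·1351) = (18817, 5432)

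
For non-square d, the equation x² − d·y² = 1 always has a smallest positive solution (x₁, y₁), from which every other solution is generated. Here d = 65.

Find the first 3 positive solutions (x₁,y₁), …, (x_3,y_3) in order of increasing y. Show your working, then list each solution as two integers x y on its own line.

129 16
33281 4128
8586369 1065008

√65 = [8; 16, …], period ℓ=1 (odd) → k=1
step 0: (8, 1)  from 8·(1,0) + (0,1)
step 1: (129, 16)  from 16·(8,1) + (1,0)
(x₁, y₁) = (129, 16);  129² − 65·16² = 1 ✓
(129+16√65)^2 = 33281 + 4128√65
(129+16√65)^3 = 8586369 + 1065008√65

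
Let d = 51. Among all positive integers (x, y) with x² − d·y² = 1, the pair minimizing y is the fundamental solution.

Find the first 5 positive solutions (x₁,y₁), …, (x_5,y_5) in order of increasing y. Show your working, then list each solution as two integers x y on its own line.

50 7
4999 700
499850 69993
49980001 6998600
4997500250 699790007

d=51: √d = [7; 7,14] (ℓ=2, even), read p_1/q_1
step 0: (7, 1)  from 7·(1,0) + (0,1)
step 1: (50, 7)  from 7·(7,1) + (1,0)
fundamental: x₁=50, y₁=7  (since 2500 − 51·49 = 1)
(50+7√51)^2 = 4999 + 700√51
(50+7√51)^3 = 499850 + 69993√51
(50+7√51)^4 = 49980001 + 6998600√51
(50+7√51)^5 = 4997500250 + 699790007√51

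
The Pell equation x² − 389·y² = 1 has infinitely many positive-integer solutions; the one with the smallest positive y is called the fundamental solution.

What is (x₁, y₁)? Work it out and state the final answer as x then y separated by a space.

3287049 166660

√389 = [19; 1,2,1,1,1,1,2,1,38, …], period ℓ=9 (odd) → k=17
a_0=19:  p_0=19·1+0=19,  q_0=19·0+1=1
…
a_5=1:  p_5=1·138+79=217,  q_5=1·7+4=11
…
a_12=1:  p_12=1·151493+50925=202418,  q_12=1·7681+2582=10263
…
a_15=1:  p_15=1·556329+353911=910240,  q_15=1·28207+17944=46151
a_16=2:  p_16=2·910240+556329=2376809,  q_16=2·46151+28207=120509
a_17=1:  p_17=1·2376809+910240=3287049,  q_17=1·120509+46151=166660
(x₁, y₁) = (3287049, 166660);  3287049² − 389·166660² = 1 ✓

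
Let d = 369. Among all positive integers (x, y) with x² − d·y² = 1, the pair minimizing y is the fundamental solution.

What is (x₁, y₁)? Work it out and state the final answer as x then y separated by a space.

8396801 437120

d=369: √d = [19; 4,1,3,2,7,4,7,2,3,1,4,38] (ℓ=12, even), read p_11/q_11
step 0: (19, 1)  from 19·(1,0) + (0,1)
…
step 4: (826, 43)  from 2·(365,19) + (96,5)
step 5: (6147, 320)  from 7·(826,43) + (365,19)
step 6: (25414, 1323)  from 4·(6147,320) + (826,43)
…
step 8: (393504, 20485)  from 2·(184045,9581) + (25414,1323)
step 9: (1364557, 71036)  from 3·(393504,20485) + (184045,9581)
step 10: (1758061, 91521)  from 1·(1364557,71036) + (393504,20485)
step 11: (8396801, 437120)  from 4·(1758061,91521) + (1364557,71036)
(x₁, y₁) = (8396801, 437120);  8396801² − 369·437120² = 1 ✓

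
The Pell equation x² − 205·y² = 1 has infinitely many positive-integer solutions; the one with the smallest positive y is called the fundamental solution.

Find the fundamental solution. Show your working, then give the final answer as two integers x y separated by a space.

39689 2772

d=205: √d = [14; 3,6,1,4,1,6,3,28] (ℓ=8, even), read p_7/q_7
step 0: (14, 1)  from 14·(1,0) + (0,1)
step 1: (43, 3)  from 3·(14,1) + (1,0)
step 2: (272, 19)  from 6·(43,3) + (14,1)
…
step 5: (1847, 129)  from 1·(1532,107) + (315,22)
step 6: (12614, 881)  from 6·(1847,129) + (1532,107)
step 7: (39689, 2772)  from 3·(12614,881) + (1847,129)
→ (39689, 2772).  Check: 39689²=1575216721, 205·2772²=1575216720, difference 1.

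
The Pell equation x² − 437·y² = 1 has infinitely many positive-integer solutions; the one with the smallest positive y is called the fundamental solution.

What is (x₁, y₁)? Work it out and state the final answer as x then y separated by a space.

4599 220

√437 → a₀=20, period (1,9,2,9,1,40); ℓ=6 even so k=5
step 0: (20, 1)  from 20·(1,0) + (0,1)
…
step 4: (4160, 199)  from 9·(439,21) + (209,10)
step 5: (4599, 220)  from 1·(4160,199) + (439,21)
→ (4599, 220).  Check: 4599²=21150801, 437·220²=21150800, difference 1.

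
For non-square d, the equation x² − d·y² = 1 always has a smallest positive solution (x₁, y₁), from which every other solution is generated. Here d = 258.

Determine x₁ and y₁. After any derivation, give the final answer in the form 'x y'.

257 16

[16; 16,32] for √258; ℓ=2 ⇒ convergent index 1
step 0: (16, 1)  from 16·(1,0) + (0,1)
step 1: (257, 16)  from 16·(16,1) + (1,0)
→ (257, 16).  Check: 257²=66049, 258·16²=66048, difference 1.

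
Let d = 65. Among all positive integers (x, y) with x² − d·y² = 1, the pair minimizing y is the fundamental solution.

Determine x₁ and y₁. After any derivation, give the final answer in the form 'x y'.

[8; 16] for √65; ℓ=1 ⇒ convergent index 1
step 0: (8, 1)  from 8·(1,0) + (0,1)
step 1: (129, 16)  from 16·(8,1) + (1,0)
→ (129, 16).  Check: 129²=16641, 65·16²=16640, difference 1.

129 16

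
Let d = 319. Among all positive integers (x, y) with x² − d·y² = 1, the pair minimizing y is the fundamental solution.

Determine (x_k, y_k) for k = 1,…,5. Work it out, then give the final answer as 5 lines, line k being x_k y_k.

√319 = [17; 1,6,5,1,4,…,6,1,34, …], period ℓ=14 (even) → k=13
a_0=17:  p_0=17·1+0=17,  q_0=17·0+1=1
…
a_2=6:  p_2=6·18+17=125,  q_2=6·1+1=7
a_3=5:  p_3=5·125+18=643,  q_3=5·7+1=36
a_4=1:  p_4=1·643+125=768,  q_4=1·36+7=43
…
a_8=3:  p_8=3·15628+11913=58797,  q_8=3·875+667=3292
a_9=4:  p_9=4·58797+15628=250816,  q_9=4·3292+875=14043
…
a_12=6:  p_12=6·1798881+309613=11102899,  q_12=6·100718+17335=621643
a_13=1:  p_13=1·11102899+1798881=12901780,  q_13=1·621643+100718=722361
fundamental: x₁=12901780, y₁=722361  (since 166455927168400 − 319·521805414321 = 1)
n=2: (12901780,722361)∘(12901780,722361) = (12901780·12901780+319·722361·722361, 12901780·722361+722361·12901780) = (332911854336799,18639485405160)
n=3: (332911854336799,18639485405160)∘(12901780,722361) = (12901780·332911854336799+319·722361·18639485405160, 12901780·18639485405160+722361·332911854336799) = (8590311008090840302660,480965080021169647239)
n=4: (8590311008090840302660,480965080021169647239)∘(12901780,722361) = (12901780·8590311008090840302660+319·722361·480965080021169647239, 12901780·480965080021169647239+722361·8590311008090840302660) = (221660605515932150288251132801,12410611300231033623224965680)
n=5: (221660605515932150288251132801,12410611300231033623224965680)∘(12901780,722361) = (12901780·221660605515932150288251132801+319·722361·12410611300231033623224965680, 12901780·12410611300231033623224965680+722361·221660605515932150288251132801) = (5719632734066677605580897309458268900,320237953322189008993822774252173561)

12901780 722361
332911854336799 18639485405160
8590311008090840302660 480965080021169647239
221660605515932150288251132801 12410611300231033623224965680
5719632734066677605580897309458268900 320237953322189008993822774252173561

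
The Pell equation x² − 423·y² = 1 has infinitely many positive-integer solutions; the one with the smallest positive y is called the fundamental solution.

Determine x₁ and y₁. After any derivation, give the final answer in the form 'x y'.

[20; 1,1,3,4,3,1,1,40] for √423; ℓ=8 ⇒ convergent index 7
step 0: (20, 1)  from 20·(1,0) + (0,1)
step 1: (21, 1)  from 1·(20,1) + (1,0)
step 2: (41, 2)  from 1·(21,1) + (20,1)
step 3: (144, 7)  from 3·(41,2) + (21,1)
step 4: (617, 30)  from 4·(144,7) + (41,2)
…
step 6: (2612, 127)  from 1·(1995,97) + (617,30)
step 7: (4607, 224)  from 1·(2612,127) + (1995,97)
fundamental: x₁=4607, y₁=224  (since 21224449 − 423·50176 = 1)

4607 224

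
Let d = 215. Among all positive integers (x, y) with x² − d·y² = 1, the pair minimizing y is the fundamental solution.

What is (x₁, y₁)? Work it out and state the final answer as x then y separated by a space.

44 3

d=215: √d = [14; 1,1,1,28] (ℓ=4, even), read p_3/q_3
k=0  a_k=14  p_k/q_k = 14/1
k=1  a_k=1  p_k/q_k = 15/1
k=2  a_k=1  p_k/q_k = 29/2
k=3  a_k=1  p_k/q_k = 44/3
fundamental: x₁=44, y₁=3  (since 1936 − 215·9 = 1)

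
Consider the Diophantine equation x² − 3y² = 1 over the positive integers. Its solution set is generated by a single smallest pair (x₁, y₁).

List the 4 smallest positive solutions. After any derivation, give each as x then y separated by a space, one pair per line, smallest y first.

2 1
7 4
26 15
97 56

√3 = [1; 1,2, …], period ℓ=2 (even) → k=1
i=0: a=1 ⇒ p=1, q=1
i=1: a=1 ⇒ p=2, q=1
fundamental: x₁=2, y₁=1  (since 4 − 3·1 = 1)
(x_2, y_2) = (2·2 + 3·1·1, 2·1 + 1·2) = (7, 4)
(x_3, y_3) = (2·7 + 3·1·4, 2·4 + 1·7) = (26, 15)
(x_4, y_4) = (2·26 + 3·1·15, 2·15 + 1·26) = (97, 56)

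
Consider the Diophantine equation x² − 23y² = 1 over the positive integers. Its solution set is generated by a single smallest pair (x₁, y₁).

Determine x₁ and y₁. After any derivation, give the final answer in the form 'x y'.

24 5

√23 = [4; 1,3,1,8, …], period ℓ=4 (even) → k=3
i=0: a=4 ⇒ p=4, q=1
…
i=2: a=3 ⇒ p=19, q=4
i=3: a=1 ⇒ p=24, q=5
(x₁, y₁) = (24, 5);  24² − 23·5² = 1 ✓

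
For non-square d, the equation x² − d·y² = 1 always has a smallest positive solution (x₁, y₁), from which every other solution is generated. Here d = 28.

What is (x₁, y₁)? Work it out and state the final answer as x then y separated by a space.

127 24

√28 → a₀=5, period (3,2,3,10); ℓ=4 even so k=3
a_0=5:  p_0=5·1+0=5,  q_0=5·0+1=1
a_1=3:  p_1=3·5+1=16,  q_1=3·1+0=3
a_2=2:  p_2=2·16+5=37,  q_2=2·3+1=7
a_3=3:  p_3=3·37+16=127,  q_3=3·7+3=24
(x₁, y₁) = (127, 24);  127² − 28·24² = 1 ✓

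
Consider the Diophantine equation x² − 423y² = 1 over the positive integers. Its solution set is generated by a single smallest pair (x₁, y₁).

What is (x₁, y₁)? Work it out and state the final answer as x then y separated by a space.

d=423: √d = [20; 1,1,3,4,3,1,1,40] (ℓ=8, even), read p_7/q_7
step 0: (20, 1)  from 20·(1,0) + (0,1)
step 1: (21, 1)  from 1·(20,1) + (1,0)
step 2: (41, 2)  from 1·(21,1) + (20,1)
…
step 6: (2612, 127)  from 1·(1995,97) + (617,30)
step 7: (4607, 224)  from 1·(2612,127) + (1995,97)
fundamental: x₁=4607, y₁=224  (since 21224449 − 423·50176 = 1)

4607 224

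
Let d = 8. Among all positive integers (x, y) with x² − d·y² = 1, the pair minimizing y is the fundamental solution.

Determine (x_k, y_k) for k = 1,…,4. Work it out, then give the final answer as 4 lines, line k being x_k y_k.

3 1
17 6
99 35
577 204

√8 → a₀=2, period (1,4); ℓ=2 even so k=1
a_0=2:  p_0=2·1+0=2,  q_0=2·0+1=1
a_1=1:  p_1=1·2+1=3,  q_1=1·1+0=1
fundamental: x₁=3, y₁=1  (since 9 − 8·1 = 1)
(3+1√8)^2 = 17 + 6√8
(3+1√8)^3 = 99 + 35√8
(3+1√8)^4 = 577 + 204√8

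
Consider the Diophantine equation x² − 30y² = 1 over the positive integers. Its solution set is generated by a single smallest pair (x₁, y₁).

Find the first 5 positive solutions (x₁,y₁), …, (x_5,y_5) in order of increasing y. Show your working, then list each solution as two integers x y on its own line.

11 2
241 44
5291 966
116161 21208
2550251 465610

√30 = [5; 2,10, …], period ℓ=2 (even) → k=1
i=0: a=5 ⇒ p=5, q=1
i=1: a=2 ⇒ p=11, q=2
(x₁, y₁) = (11, 2);  11² − 30·2² = 1 ✓
n=2: (11,2)∘(11,2) = (11·11+30·2·2, 11·2+2·11) = (241,44)
n=3: (241,44)∘(11,2) = (11·241+30·2·44, 11·44+2·241) = (5291,966)
n=4: (5291,966)∘(11,2) = (11·5291+30·2·966, 11·966+2·5291) = (116161,21208)
n=5: (116161,21208)∘(11,2) = (11·116161+30·2·21208, 11·21208+2·116161) = (2550251,465610)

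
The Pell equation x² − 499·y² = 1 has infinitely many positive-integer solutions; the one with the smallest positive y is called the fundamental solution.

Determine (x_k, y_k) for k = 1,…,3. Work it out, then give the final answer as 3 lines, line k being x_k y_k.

d=499: √d = [22; 2,1,21,1,2,44] (ℓ=6, even), read p_5/q_5
a_0=22:  p_0=22·1+0=22,  q_0=22·0+1=1
…
a_2=1:  p_2=1·45+22=67,  q_2=1·2+1=3
a_3=21:  p_3=21·67+45=1452,  q_3=21·3+2=65
a_4=1:  p_4=1·1452+67=1519,  q_4=1·65+3=68
a_5=2:  p_5=2·1519+1452=4490,  q_5=2·68+65=201
fundamental: x₁=4490, y₁=201  (since 20160100 − 499·40401 = 1)
(x_2, y_2) = (4490·4490 + 499·201·201, 4490·201 + 201·4490) = (40320199, 1804980)
(x_3, y_3) = (4490·40320199 + 499·201·1804980, 4490·1804980 + 201·40320199) = (362075382530, 16208720199)

4490 201
40320199 1804980
362075382530 16208720199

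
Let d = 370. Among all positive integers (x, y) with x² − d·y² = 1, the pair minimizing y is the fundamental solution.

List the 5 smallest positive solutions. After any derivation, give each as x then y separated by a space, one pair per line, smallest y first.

213859 11118
91471343761 4755368724
39123940210553539 2033956799880714
16734013458886067250241 869959934526623861928
7157438768568706971928026499 372097523273824548176239590

√370 = [19; 4,4,38, …], period ℓ=3 (odd) → k=5
k=0  a_k=19  p_k/q_k = 19/1
…
k=4  a_k=4  p_k/q_k = 50339/2617
k=5  a_k=4  p_k/q_k = 213859/11118
→ (213859, 11118).  Check: 213859²=45735671881, 370·11118²=45735671880, difference 1.
n=2: (213859,11118)∘(213859,11118) = (213859·213859+370·11118·11118, 213859·11118+11118·213859) = (91471343761,4755368724)
n=3: (91471343761,4755368724)∘(213859,11118) = (213859·91471343761+370·11118·4755368724, 213859·4755368724+11118·91471343761) = (39123940210553539,2033956799880714)
n=4: (39123940210553539,2033956799880714)∘(213859,11118) = (213859·39123940210553539+370·11118·2033956799880714, 213859·2033956799880714+11118·39123940210553539) = (16734013458886067250241,869959934526623861928)
n=5: (16734013458886067250241,869959934526623861928)∘(213859,11118) = (213859·16734013458886067250241+370·11118·869959934526623861928, 213859·869959934526623861928+11118·16734013458886067250241) = (7157438768568706971928026499,372097523273824548176239590)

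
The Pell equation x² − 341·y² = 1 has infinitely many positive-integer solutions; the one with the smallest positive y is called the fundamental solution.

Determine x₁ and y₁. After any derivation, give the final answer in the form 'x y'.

[18; 2,6,1,8,2,…,6,2,36] for √341; ℓ=14 ⇒ convergent index 13
a_0=18:  p_0=18·1+0=18,  q_0=18·0+1=1
a_1=2:  p_1=2·18+1=37,  q_1=2·1+0=2
a_2=6:  p_2=6·37+18=240,  q_2=6·2+1=13
…
a_4=8:  p_4=8·277+240=2456,  q_4=8·15+13=133
a_5=2:  p_5=2·2456+277=5189,  q_5=2·133+15=281
a_6=1:  p_6=1·5189+2456=7645,  q_6=1·281+133=414
…
a_8=1:  p_8=1·20479+7645=28124,  q_8=1·1109+414=1523
a_9=2:  p_9=2·28124+20479=76727,  q_9=2·1523+1109=4155
a_10=8:  p_10=8·76727+28124=641940,  q_10=8·4155+1523=34763
a_11=1:  p_11=1·641940+76727=718667,  q_11=1·34763+4155=38918
a_12=6:  p_12=6·718667+641940=4953942,  q_12=6·38918+34763=268271
a_13=2:  p_13=2·4953942+718667=10626551,  q_13=2·268271+38918=575460
(x₁, y₁) = (10626551, 575460);  10626551² − 341·575460² = 1 ✓

10626551 575460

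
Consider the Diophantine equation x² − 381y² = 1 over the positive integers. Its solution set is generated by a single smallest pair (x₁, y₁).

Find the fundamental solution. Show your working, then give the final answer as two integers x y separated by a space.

√381 = [19; 1,1,12,1,1,38, …], period ℓ=6 (even) → k=5
k=0  a_k=19  p_k/q_k = 19/1
k=1  a_k=1  p_k/q_k = 20/1
…
k=4  a_k=1  p_k/q_k = 527/27
k=5  a_k=1  p_k/q_k = 1015/52
fundamental: x₁=1015, y₁=52  (since 1030225 − 381·2704 = 1)

1015 52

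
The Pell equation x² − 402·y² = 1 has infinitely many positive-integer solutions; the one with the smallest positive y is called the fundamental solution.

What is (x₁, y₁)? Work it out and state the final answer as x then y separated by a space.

401 20

√402 = [20; 20,40, …], period ℓ=2 (even) → k=1
i=0: a=20 ⇒ p=20, q=1
i=1: a=20 ⇒ p=401, q=20
→ (401, 20).  Check: 401²=160801, 402·20²=160800, difference 1.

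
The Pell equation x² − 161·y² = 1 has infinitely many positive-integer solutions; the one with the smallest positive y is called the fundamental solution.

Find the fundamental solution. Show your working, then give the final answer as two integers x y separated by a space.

11775 928

d=161: √d = [12; 1,2,4,1,2,1,4,2,1,24] (ℓ=10, even), read p_9/q_9
a_0=12:  p_0=12·1+0=12,  q_0=12·0+1=1
…
a_2=2:  p_2=2·13+12=38,  q_2=2·1+1=3
…
a_4=1:  p_4=1·165+38=203,  q_4=1·13+3=16
…
a_6=1:  p_6=1·571+203=774,  q_6=1·45+16=61
a_7=4:  p_7=4·774+571=3667,  q_7=4·61+45=289
a_8=2:  p_8=2·3667+774=8108,  q_8=2·289+61=639
a_9=1:  p_9=1·8108+3667=11775,  q_9=1·639+289=928
(x₁, y₁) = (11775, 928);  11775² − 161·928² = 1 ✓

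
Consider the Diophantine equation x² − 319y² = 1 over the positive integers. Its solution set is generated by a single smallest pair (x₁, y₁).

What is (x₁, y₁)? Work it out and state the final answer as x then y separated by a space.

√319 = [17; 1,6,5,1,4,…,6,1,34, …], period ℓ=14 (even) → k=13
i=0: a=17 ⇒ p=17, q=1
i=1: a=1 ⇒ p=18, q=1
i=2: a=6 ⇒ p=125, q=7
i=3: a=5 ⇒ p=643, q=36
…
i=6: a=3 ⇒ p=11913, q=667
i=7: a=1 ⇒ p=15628, q=875
i=8: a=3 ⇒ p=58797, q=3292
i=9: a=4 ⇒ p=250816, q=14043
i=10: a=1 ⇒ p=309613, q=17335
…
i=12: a=6 ⇒ p=11102899, q=621643
i=13: a=1 ⇒ p=12901780, q=722361
fundamental: x₁=12901780, y₁=722361  (since 166455927168400 − 319·521805414321 = 1)

12901780 722361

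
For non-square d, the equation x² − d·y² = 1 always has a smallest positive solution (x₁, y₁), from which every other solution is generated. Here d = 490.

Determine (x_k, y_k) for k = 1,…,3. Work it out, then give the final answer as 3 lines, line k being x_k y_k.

√490 → a₀=22, period (7,2,1,4,4,4,1,2,7,44); ℓ=10 even so k=9
k=0  a_k=22  p_k/q_k = 22/1
…
k=5  a_k=4  p_k/q_k = 9607/434
k=6  a_k=4  p_k/q_k = 40708/1839
…
k=8  a_k=2  p_k/q_k = 141338/6385
k=9  a_k=7  p_k/q_k = 1039681/46968
→ (1039681, 46968).  Check: 1039681²=1080936581761, 490·46968²=1080936581760, difference 1.
(x_2, y_2) = (1039681·1039681 + 490·46968·46968, 1039681·46968 + 46968·1039681) = (2161873163521, 97663474416)
(x_3, y_3) = (1039681·2161873163521 + 490·46968·97663474416, 1039681·97663474416 + 46968·2161873163521) = (4495316905044313921, 203077717488555624)

1039681 46968
2161873163521 97663474416
4495316905044313921 203077717488555624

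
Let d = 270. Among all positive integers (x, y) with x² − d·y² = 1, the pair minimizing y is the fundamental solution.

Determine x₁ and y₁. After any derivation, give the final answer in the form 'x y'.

√270 → a₀=16, period (2,3,6,3,2,32); ℓ=6 even so k=5
a_0=16:  p_0=16·1+0=16,  q_0=16·0+1=1
a_1=2:  p_1=2·16+1=33,  q_1=2·1+0=2
a_2=3:  p_2=3·33+16=115,  q_2=3·2+1=7
a_3=6:  p_3=6·115+33=723,  q_3=6·7+2=44
a_4=3:  p_4=3·723+115=2284,  q_4=3·44+7=139
a_5=2:  p_5=2·2284+723=5291,  q_5=2·139+44=322
→ (5291, 322).  Check: 5291²=27994681, 270·322²=27994680, difference 1.

5291 322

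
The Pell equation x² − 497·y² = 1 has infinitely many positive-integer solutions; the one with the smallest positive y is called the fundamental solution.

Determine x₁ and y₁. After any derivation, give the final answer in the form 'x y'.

1201887 53912

[22; 3,2,2,5,6,5,2,2,3,44] for √497; ℓ=10 ⇒ convergent index 9
step 0: (22, 1)  from 22·(1,0) + (0,1)
…
step 2: (156, 7)  from 2·(67,3) + (22,1)
step 3: (379, 17)  from 2·(156,7) + (67,3)
…
step 5: (12685, 569)  from 6·(2051,92) + (379,17)
step 6: (65476, 2937)  from 5·(12685,569) + (2051,92)
…
step 8: (352750, 15823)  from 2·(143637,6443) + (65476,2937)
step 9: (1201887, 53912)  from 3·(352750,15823) + (143637,6443)
→ (1201887, 53912).  Check: 1201887²=1444532360769, 497·53912²=1444532360768, difference 1.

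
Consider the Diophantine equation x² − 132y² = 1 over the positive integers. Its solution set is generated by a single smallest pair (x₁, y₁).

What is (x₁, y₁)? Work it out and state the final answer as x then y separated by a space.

23 2

[11; 2,22] for √132; ℓ=2 ⇒ convergent index 1
i=0: a=11 ⇒ p=11, q=1
i=1: a=2 ⇒ p=23, q=2
fundamental: x₁=23, y₁=2  (since 529 − 132·4 = 1)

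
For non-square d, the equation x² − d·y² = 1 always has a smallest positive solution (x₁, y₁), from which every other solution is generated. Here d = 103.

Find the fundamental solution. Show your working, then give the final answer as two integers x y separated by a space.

√103 = [10; 6,1,2,1,1,9,1,1,2,1,6,20, …], period ℓ=12 (even) → k=11
a_0=10:  p_0=10·1+0=10,  q_0=10·0+1=1
a_1=6:  p_1=6·10+1=61,  q_1=6·1+0=6
…
a_4=1:  p_4=1·203+71=274,  q_4=1·20+7=27
a_5=1:  p_5=1·274+203=477,  q_5=1·27+20=47
a_6=9:  p_6=9·477+274=4567,  q_6=9·47+27=450
a_7=1:  p_7=1·4567+477=5044,  q_7=1·450+47=497
a_8=1:  p_8=1·5044+4567=9611,  q_8=1·497+450=947
a_9=2:  p_9=2·9611+5044=24266,  q_9=2·947+497=2391
a_10=1:  p_10=1·24266+9611=33877,  q_10=1·2391+947=3338
a_11=6:  p_11=6·33877+24266=227528,  q_11=6·3338+2391=22419
→ (227528, 22419).  Check: 227528²=51768990784, 103·22419²=51768990783, difference 1.

227528 22419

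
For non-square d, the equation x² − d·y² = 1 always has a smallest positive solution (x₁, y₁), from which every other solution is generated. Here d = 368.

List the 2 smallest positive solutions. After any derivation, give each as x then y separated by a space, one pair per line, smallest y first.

[19; 5,2,5,38] for √368; ℓ=4 ⇒ convergent index 3
step 0: (19, 1)  from 19·(1,0) + (0,1)
…
step 2: (211, 11)  from 2·(96,5) + (19,1)
step 3: (1151, 60)  from 5·(211,11) + (96,5)
→ (1151, 60).  Check: 1151²=1324801, 368·60²=1324800, difference 1.
(x_2, y_2) = (1151·1151 + 368·60·60, 1151·60 + 60·1151) = (2649601, 138120)

1151 60
2649601 138120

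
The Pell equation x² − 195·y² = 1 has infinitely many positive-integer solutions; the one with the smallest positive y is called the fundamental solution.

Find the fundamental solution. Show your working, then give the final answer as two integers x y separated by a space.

[13; 1,26] for √195; ℓ=2 ⇒ convergent index 1
step 0: (13, 1)  from 13·(1,0) + (0,1)
step 1: (14, 1)  from 1·(13,1) + (1,0)
fundamental: x₁=14, y₁=1  (since 196 − 195·1 = 1)

14 1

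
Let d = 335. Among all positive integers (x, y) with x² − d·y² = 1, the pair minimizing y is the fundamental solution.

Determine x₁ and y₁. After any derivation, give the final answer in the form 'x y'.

604 33

d=335: √d = [18; 3,3,3,36] (ℓ=4, even), read p_3/q_3
step 0: (18, 1)  from 18·(1,0) + (0,1)
…
step 2: (183, 10)  from 3·(55,3) + (18,1)
step 3: (604, 33)  from 3·(183,10) + (55,3)
→ (604, 33).  Check: 604²=364816, 335·33²=364815, difference 1.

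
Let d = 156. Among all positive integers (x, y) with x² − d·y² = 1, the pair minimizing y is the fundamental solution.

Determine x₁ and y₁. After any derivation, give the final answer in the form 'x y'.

√156 → a₀=12, period (2,24); ℓ=2 even so k=1
a_0=12:  p_0=12·1+0=12,  q_0=12·0+1=1
a_1=2:  p_1=2·12+1=25,  q_1=2·1+0=2
fundamental: x₁=25, y₁=2  (since 625 − 156·4 = 1)

25 2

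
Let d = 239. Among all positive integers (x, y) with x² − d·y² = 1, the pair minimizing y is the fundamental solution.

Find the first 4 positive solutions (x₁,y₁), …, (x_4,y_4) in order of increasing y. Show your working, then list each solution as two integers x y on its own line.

√239 = [15; 2,5,1,2,4,15,4,2,1,5,2,30, …], period ℓ=12 (even) → k=11
i=0: a=15 ⇒ p=15, q=1
i=1: a=2 ⇒ p=31, q=2
…
i=4: a=2 ⇒ p=572, q=37
i=5: a=4 ⇒ p=2489, q=161
i=6: a=15 ⇒ p=37907, q=2452
…
i=9: a=1 ⇒ p=500258, q=32359
i=10: a=5 ⇒ p=2847431, q=184185
i=11: a=2 ⇒ p=6195120, q=400729
(x₁, y₁) = (6195120, 400729);  6195120² − 239·400729² = 1 ✓
(6195120+400729√239)^2 = 76759023628799 + 4965128484960√239
(6195120+400729√239)^3 = 951062724926484326640 + 61519133559490389671√239
(6195120+400729√239)^4 = 11783895416893046404284364801 + 762236829394135240588726080√239

6195120 400729
76759023628799 4965128484960
951062724926484326640 61519133559490389671
11783895416893046404284364801 762236829394135240588726080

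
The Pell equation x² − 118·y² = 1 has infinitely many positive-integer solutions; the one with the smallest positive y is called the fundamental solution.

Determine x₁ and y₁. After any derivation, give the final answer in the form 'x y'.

306917 28254

√118 = [10; 1,6,3,2,10,2,3,6,1,20, …], period ℓ=10 (even) → k=9
step 0: (10, 1)  from 10·(1,0) + (0,1)
step 1: (11, 1)  from 1·(10,1) + (1,0)
…
step 5: (5779, 532)  from 10·(554,51) + (239,22)
…
step 7: (42115, 3877)  from 3·(12112,1115) + (5779,532)
step 8: (264802, 24377)  from 6·(42115,3877) + (12112,1115)
step 9: (306917, 28254)  from 1·(264802,24377) + (42115,3877)
fundamental: x₁=306917, y₁=28254  (since 94198044889 − 118·798288516 = 1)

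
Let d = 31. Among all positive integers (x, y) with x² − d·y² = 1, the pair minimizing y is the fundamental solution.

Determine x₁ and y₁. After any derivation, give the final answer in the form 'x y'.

√31 → a₀=5, period (1,1,3,5,3,1,1,10); ℓ=8 even so k=7
i=0: a=5 ⇒ p=5, q=1
…
i=2: a=1 ⇒ p=11, q=2
…
i=6: a=1 ⇒ p=863, q=155
i=7: a=1 ⇒ p=1520, q=273
fundamental: x₁=1520, y₁=273  (since 2310400 − 31·74529 = 1)

1520 273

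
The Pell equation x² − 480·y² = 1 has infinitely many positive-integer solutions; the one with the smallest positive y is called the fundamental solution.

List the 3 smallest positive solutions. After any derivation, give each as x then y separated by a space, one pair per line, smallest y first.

241 11
116161 5302
55989361 2555553

√480 = [21; 1,9,1,42, …], period ℓ=4 (even) → k=3
i=0: a=21 ⇒ p=21, q=1
…
i=2: a=9 ⇒ p=219, q=10
i=3: a=1 ⇒ p=241, q=11
→ (241, 11).  Check: 241²=58081, 480·11²=58080, difference 1.
n=2: (241,11)∘(241,11) = (241·241+480·11·11, 241·11+11·241) = (116161,5302)
n=3: (116161,5302)∘(241,11) = (241·116161+480·11·5302, 241·5302+11·116161) = (55989361,2555553)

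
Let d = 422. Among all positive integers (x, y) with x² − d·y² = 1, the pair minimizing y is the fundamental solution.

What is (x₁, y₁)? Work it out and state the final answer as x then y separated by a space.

7022501 341850

d=422: √d = [20; 1,1,5,2,1,…,1,1,40] (ℓ=14, even), read p_13/q_13
i=0: a=20 ⇒ p=20, q=1
i=1: a=1 ⇒ p=21, q=1
…
i=4: a=2 ⇒ p=493, q=24
i=5: a=1 ⇒ p=719, q=35
i=6: a=3 ⇒ p=2650, q=129
…
i=8: a=3 ⇒ p=163807, q=7974
…
i=11: a=5 ⇒ p=3211821, q=156349
i=12: a=1 ⇒ p=3810680, q=185501
i=13: a=1 ⇒ p=7022501, q=341850
fundamental: x₁=7022501, y₁=341850  (since 49315520295001 − 422·116861422500 = 1)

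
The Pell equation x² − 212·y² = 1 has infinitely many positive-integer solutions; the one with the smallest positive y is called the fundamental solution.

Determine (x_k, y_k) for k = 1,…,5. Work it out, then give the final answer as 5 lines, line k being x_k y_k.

[14; 1,1,3,1,1,…,1,1,28] for √212; ℓ=14 ⇒ convergent index 13
k=0  a_k=14  p_k/q_k = 14/1
…
k=4  a_k=1  p_k/q_k = 131/9
…
k=6  a_k=1  p_k/q_k = 364/25
…
k=10  a_k=1  p_k/q_k = 7979/548
…
k=12  a_k=1  p_k/q_k = 37114/2549
k=13  a_k=1  p_k/q_k = 66249/4550
→ (66249, 4550).  Check: 66249²=4388930001, 212·4550²=4388930000, difference 1.
(x_2, y_2) = (66249·66249 + 212·4550·4550, 66249·4550 + 4550·66249) = (8777860001, 602865900)
(x_3, y_3) = (66249·8777860001 + 212·4550·602865900, 66249·602865900 + 4550·8777860001) = (1163048894346249, 79878526013650)
(x_4, y_4) = (66249·1163048894346249 + 212·4550·79878526013650, 66249·79878526013650 + 4550·1163048894346249) = (154101652394311440001, 10583744939153731800)
(x_5, y_5) = (66249·154101652394311440001 + 212·4550·10583744939153731800, 66249·10583744939153731800 + 4550·154101652394311440001) = (20418160737778428282906249, 1402325036868112630022750)

66249 4550
8777860001 602865900
1163048894346249 79878526013650
154101652394311440001 10583744939153731800
20418160737778428282906249 1402325036868112630022750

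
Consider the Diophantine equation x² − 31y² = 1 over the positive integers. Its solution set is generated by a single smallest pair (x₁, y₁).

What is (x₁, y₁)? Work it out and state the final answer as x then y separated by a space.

1520 273

d=31: √d = [5; 1,1,3,5,3,1,1,10] (ℓ=8, even), read p_7/q_7
i=0: a=5 ⇒ p=5, q=1
i=1: a=1 ⇒ p=6, q=1
…
i=3: a=3 ⇒ p=39, q=7
…
i=6: a=1 ⇒ p=863, q=155
i=7: a=1 ⇒ p=1520, q=273
fundamental: x₁=1520, y₁=273  (since 2310400 − 31·74529 = 1)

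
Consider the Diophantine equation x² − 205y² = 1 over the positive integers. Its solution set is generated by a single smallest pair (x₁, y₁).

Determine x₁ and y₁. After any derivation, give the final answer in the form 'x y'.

39689 2772

[14; 3,6,1,4,1,6,3,28] for √205; ℓ=8 ⇒ convergent index 7
k=0  a_k=14  p_k/q_k = 14/1
k=1  a_k=3  p_k/q_k = 43/3
k=2  a_k=6  p_k/q_k = 272/19
…
k=6  a_k=6  p_k/q_k = 12614/881
k=7  a_k=3  p_k/q_k = 39689/2772
→ (39689, 2772).  Check: 39689²=1575216721, 205·2772²=1575216720, difference 1.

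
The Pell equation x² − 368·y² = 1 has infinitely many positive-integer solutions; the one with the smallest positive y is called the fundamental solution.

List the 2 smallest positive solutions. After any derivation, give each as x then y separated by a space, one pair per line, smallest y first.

1151 60
2649601 138120

√368 = [19; 5,2,5,38, …], period ℓ=4 (even) → k=3
a_0=19:  p_0=19·1+0=19,  q_0=19·0+1=1
a_1=5:  p_1=5·19+1=96,  q_1=5·1+0=5
a_2=2:  p_2=2·96+19=211,  q_2=2·5+1=11
a_3=5:  p_3=5·211+96=1151,  q_3=5·11+5=60
→ (1151, 60).  Check: 1151²=1324801, 368·60²=1324800, difference 1.
k=2:  x_2 = 1151·1151+368·60·60 = 2649601,  y_2 = 1151·60+60·1151 = 138120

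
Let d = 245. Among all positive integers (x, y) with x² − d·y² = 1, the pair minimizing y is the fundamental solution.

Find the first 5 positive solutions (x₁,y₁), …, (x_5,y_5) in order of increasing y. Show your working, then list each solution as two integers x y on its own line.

d=245: √d = [15; 1,1,1,7,6,7,1,1,1,30] (ℓ=10, even), read p_9/q_9
i=0: a=15 ⇒ p=15, q=1
i=1: a=1 ⇒ p=16, q=1
…
i=3: a=1 ⇒ p=47, q=3
i=4: a=7 ⇒ p=360, q=23
i=5: a=6 ⇒ p=2207, q=141
…
i=8: a=1 ⇒ p=33825, q=2161
i=9: a=1 ⇒ p=51841, q=3312
(x₁, y₁) = (51841, 3312);  51841² − 245·3312² = 1 ✓
n=2: (51841,3312)∘(51841,3312) = (51841·51841+245·3312·3312, 51841·3312+3312·51841) = (5374978561,343394784)
n=3: (5374978561,343394784)∘(51841,3312) = (51841·5374978561+245·3312·343394784, 51841·343394784+3312·5374978561) = (557288527109761,35603857991376)
n=4: (557288527109761,35603857991376)∘(51841,3312) = (51841·557288527109761+245·3312·35603857991376, 51841·35603857991376+3312·557288527109761) = (57780789062419261441,3691479203918451648)
n=5: (57780789062419261441,3691479203918451648)∘(51841,3312) = (51841·57780789062419261441+245·3312·3691479203918451648, 51841·3691479203918451648+3312·57780789062419261441) = (5990827771012465337616001,382739946785069045776560)

51841 3312
5374978561 343394784
557288527109761 35603857991376
57780789062419261441 3691479203918451648
5990827771012465337616001 382739946785069045776560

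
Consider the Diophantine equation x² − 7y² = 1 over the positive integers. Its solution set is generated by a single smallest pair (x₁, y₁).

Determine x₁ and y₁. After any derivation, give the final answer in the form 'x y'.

[2; 1,1,1,4] for √7; ℓ=4 ⇒ convergent index 3
a_0=2:  p_0=2·1+0=2,  q_0=2·0+1=1
a_1=1:  p_1=1·2+1=3,  q_1=1·1+0=1
a_2=1:  p_2=1·3+2=5,  q_2=1·1+1=2
a_3=1:  p_3=1·5+3=8,  q_3=1·2+1=3
→ (8, 3).  Check: 8²=64, 7·3²=63, difference 1.

8 3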